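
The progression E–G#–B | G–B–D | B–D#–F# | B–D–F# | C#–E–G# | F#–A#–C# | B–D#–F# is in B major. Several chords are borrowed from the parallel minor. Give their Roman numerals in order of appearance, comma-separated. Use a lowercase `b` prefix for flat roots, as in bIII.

In B major the diatonic chords are B, C#m, D#m, E, F#, G#m, A#dim. E–G#–B = E, B–D#–F# = B, C#–E–G# = C#m and F#–A#–C# = F# are all diatonic. But G–B–D is foreign: the diatonic vi on degree 6 is G#m, whereas G comes from B minor. It is labeled bVI. B–D–F# is not: scale degree 1 in B major carries B (I). In B minor the chord on that degree is Bm, so here it functions as i, borrowed from the parallel minor.

bVI, i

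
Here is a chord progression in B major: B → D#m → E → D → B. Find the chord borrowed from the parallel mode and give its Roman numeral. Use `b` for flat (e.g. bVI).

bIII

B major has the diatonic set B, C#m, D#m, E, F#, G#m, A#dim. B, D#m and E are all diatonic. D (D–F#–A) doesn't fit — on degree 3 B major would have D#m (iii). D is the degree-3 chord of B minor, so it is the borrowed bIII.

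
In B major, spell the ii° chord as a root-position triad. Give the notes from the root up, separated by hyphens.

C#-E-G

The root, C#, is scale degree 2 — the same note in B major and B minor; only the chord quality changes. Stacking thirds in B minor on C# gives C#–E–G.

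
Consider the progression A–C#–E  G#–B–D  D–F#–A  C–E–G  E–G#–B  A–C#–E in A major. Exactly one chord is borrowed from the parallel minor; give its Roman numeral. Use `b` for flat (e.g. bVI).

The diatonic triads in A major are A, Bm, C#m, D, E, F#m, G#dim. Of the given chords, A–C#–E = A, G#–B–D = G#dim, D–F#–A = D and E–G#–B = E are diatonic. C–E–G doesn't fit — on degree 3 A major would have C#m (iii). C is the degree-3 chord of A minor, so it is the borrowed bIII.

bIII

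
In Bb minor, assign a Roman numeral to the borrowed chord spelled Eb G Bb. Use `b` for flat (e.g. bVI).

Eb is scale degree 4 in Bb minor. Eb–G–Bb is a major chord — the form found in Bb major, not the diatonic iv (Ebm). Borrowed into Bb minor it is written IV.

IV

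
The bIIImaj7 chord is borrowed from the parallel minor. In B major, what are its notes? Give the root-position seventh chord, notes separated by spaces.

bIIImaj7 is built on the lowered scale degree 3. In B major degree 3 is D#; lowered it becomes D. In B minor the chord on D is D–F#–A–C#.

D F# A C#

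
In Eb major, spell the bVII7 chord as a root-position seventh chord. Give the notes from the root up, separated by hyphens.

Db-F-Ab-Cb

Scale degree 7 in Eb major is D. bVII7 uses the lowered form, Db, taken from Eb minor. Building the dominant-seventh chord from the parallel minor on Db: Db–F–Ab–Cb.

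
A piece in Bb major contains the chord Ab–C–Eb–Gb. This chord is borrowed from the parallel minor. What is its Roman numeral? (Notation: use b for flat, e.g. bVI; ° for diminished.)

bVII7

Ab is the lowered form of scale degree 7 in Bb major (the diatonic degree 7 is A). Ab–C–Eb–Gb is a dominant-seventh chord — the form found in Bb minor, not the diatonic vii° (Adim). Borrowed into Bb major it is written bVII7.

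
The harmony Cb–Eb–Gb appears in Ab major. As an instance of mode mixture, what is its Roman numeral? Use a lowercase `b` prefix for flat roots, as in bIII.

In Ab major scale degree 3 is C; Cb is its lowered form, from Ab minor. Diatonically Ab major has Cm (iii) on that degree; Cb–Eb–Gb is instead the major chord native to Ab minor, so it takes the label bIII.

bIII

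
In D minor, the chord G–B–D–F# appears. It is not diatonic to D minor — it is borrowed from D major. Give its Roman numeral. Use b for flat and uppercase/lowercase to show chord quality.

IVmaj7

The root G is the diatonic 4th degree of D minor; the borrowing shows in the chord quality. Diatonically D minor has Gm (iv) on that degree; G–B–D–F# is instead the major-seventh chord native to D major, so it takes the label IVmaj7.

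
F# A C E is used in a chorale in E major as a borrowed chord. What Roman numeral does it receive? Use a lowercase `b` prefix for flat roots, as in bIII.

iiø7

F# is scale degree 2 in E major. F#–A–C–E is a half-diminished-seventh chord — the form found in E minor, not the diatonic ii (F#m). Borrowed into E major it is written iiø7.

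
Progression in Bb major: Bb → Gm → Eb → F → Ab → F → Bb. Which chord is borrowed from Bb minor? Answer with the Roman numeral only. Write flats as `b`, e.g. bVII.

Bb major has the diatonic set Bb, Cm, Dm, Eb, F, Gm, Adim. Of the given chords, Bb, Gm, Eb and F are diatonic. Ab (Ab–C–Eb) doesn't fit — on degree 7 Bb major would have Adim (vii°). Ab is the degree-7 chord of Bb minor, so it is the borrowed bVII.

bVII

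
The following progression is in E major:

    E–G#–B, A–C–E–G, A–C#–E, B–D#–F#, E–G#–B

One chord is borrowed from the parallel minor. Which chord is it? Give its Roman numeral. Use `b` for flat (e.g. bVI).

E major has the diatonic set E, F#m, G#m, A, B, C#m, D#dim. E–G#–B = E, A–C#–E = A and B–D#–F# = B are all diatonic. A–C–E–G is not: scale degree 4 in E major carries A (IV). In E minor the chord on that degree is Am7, so here it functions as iv7, borrowed from the parallel minor.

iv7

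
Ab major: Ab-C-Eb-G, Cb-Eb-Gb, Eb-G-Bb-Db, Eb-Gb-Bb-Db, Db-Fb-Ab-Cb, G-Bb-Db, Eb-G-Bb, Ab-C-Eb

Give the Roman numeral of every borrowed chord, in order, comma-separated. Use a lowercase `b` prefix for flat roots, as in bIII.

bIII, v7, iv7

In Ab major the diatonic chords are Ab, Bbm, Cm, Db, Eb, Fm, Gdim. Of the given chords, Ab–C–Eb–G = Abmaj7, Eb–G–Bb–Db = Eb7, G–Bb–Db = Gdim, Eb–G–Bb = Eb and Ab–C–Eb = Ab are diatonic. Cb–Eb–Gb is not: scale degree 3 in Ab major carries Cm (iii). In Ab minor the chord on that degree is Cb, so here it functions as bIII, borrowed from the parallel minor. But Eb–Gb–Bb–Db is foreign: the diatonic V on degree 5 is Eb, whereas Ebm7 comes from Ab minor. It is labeled v7. Db–Fb–Ab–Cb is not: scale degree 4 in Ab major carries Db (IV). In Ab minor the chord on that degree is Dbm7, so here it functions as iv7, borrowed from the parallel minor.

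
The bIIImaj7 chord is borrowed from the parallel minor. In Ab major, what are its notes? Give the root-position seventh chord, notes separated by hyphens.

Cb-Eb-Gb-Bb

bIIImaj7 is built on the lowered scale degree 3. In Ab major degree 3 is C; lowered it becomes Cb. In Ab minor the chord on Cb is Cb–Eb–Gb–Bb.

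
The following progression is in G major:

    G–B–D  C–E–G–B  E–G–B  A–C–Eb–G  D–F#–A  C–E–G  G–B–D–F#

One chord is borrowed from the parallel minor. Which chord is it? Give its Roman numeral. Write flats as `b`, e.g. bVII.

iiø7

The diatonic triads in G major are G, Am, Bm, C, D, Em, F#dim. G–B–D = G, C–E–G–B = Cmaj7, E–G–B = Em, D–F#–A = D, C–E–G = C and G–B–D–F# = Gmaj7 all belong to that set. A–C–Eb–G is not: scale degree 2 in G major carries Am (ii). In G minor the chord on that degree is Am7b5, so here it functions as iiø7, borrowed from the parallel minor.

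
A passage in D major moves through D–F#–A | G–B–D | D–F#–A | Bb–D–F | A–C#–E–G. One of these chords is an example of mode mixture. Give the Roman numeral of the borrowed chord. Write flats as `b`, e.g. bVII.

In D major the diatonic chords are D, Em, F#m, G, A, Bm, C#dim. D–F#–A = D, G–B–D = G and A–C#–E–G = A7 all belong to that set. Bb–D–F is not: scale degree 6 in D major carries Bm (vi). In D minor the chord on that degree is Bb, so here it functions as bVI, borrowed from the parallel minor.

bVI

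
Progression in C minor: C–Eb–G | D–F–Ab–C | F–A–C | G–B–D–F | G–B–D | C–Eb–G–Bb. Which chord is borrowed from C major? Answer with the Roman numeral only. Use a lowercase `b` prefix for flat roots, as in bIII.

The diatonic triads in C minor (with V from harmonic minor) are Cm, Ddim, Eb, Fm, G, Ab, Bb. C–Eb–G = Cm, D–F–Ab–C = Dm7b5, G–B–D–F = G7, G–B–D = G and C–Eb–G–Bb = Cm7 all belong to that set. But F–A–C is foreign: the diatonic iv on degree 4 is Fm, whereas F comes from C major. It is labeled IV.

IV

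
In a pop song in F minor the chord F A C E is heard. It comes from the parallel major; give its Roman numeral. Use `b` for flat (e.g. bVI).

Imaj7

F is scale degree 1 in F minor. F–A–C–E is a major-seventh chord — the form found in F major, not the diatonic i (Fm). Borrowed into F minor it is written Imaj7.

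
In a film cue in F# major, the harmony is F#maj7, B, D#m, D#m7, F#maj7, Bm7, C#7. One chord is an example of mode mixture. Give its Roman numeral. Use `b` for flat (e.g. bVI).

In F# major the diatonic chords are F#, G#m, A#m, B, C#, D#m, E#dim. F#maj7, B, D#m, D#m7 and C#7 are all diatonic. But Bm7 (B–D–F#–A) is foreign: the diatonic IV on degree 4 is B, whereas Bm7 comes from F# minor. It is labeled iv7.

iv7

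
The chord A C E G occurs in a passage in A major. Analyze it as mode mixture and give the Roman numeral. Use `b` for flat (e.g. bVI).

i7

The root A is the diatonic 1st degree of A major; the borrowing shows in the chord quality. A–C–E–G is a minor-seventh chord — the form found in A minor, not the diatonic I (A). Borrowed into A major it is written i7.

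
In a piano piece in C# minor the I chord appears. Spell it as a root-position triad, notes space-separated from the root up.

C# E# G#

The root, C#, is scale degree 1 — the same note in C# minor and C# major; only the chord quality changes. Building the major chord from the parallel major on C#: C#–E#–G#.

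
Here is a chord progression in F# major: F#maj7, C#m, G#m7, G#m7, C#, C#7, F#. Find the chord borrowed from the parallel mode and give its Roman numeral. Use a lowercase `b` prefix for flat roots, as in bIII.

v

In F# major the diatonic chords are F#, G#m, A#m, B, C#, D#m, E#dim. Of the given chords, F#maj7, G#m7, C#, C#7 and F# are diatonic. C#m (C#–E–G#) doesn't fit — on degree 5 F# major would have C# (V). C#m is the degree-5 chord of F# minor, so it is the borrowed v.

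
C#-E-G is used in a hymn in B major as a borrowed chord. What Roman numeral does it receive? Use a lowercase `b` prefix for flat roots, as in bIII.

The root C# is the diatonic 2nd degree of B major; the borrowing shows in the chord quality. The diatonic chord on degree 2 would be C#m (ii), but C#–E–G is the diminished chord from B minor. As a borrowed chord it is labeled ii°.

ii°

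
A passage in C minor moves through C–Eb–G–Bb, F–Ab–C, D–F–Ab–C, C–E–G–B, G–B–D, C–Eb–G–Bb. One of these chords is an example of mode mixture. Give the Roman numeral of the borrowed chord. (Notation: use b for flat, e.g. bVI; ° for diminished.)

In C minor (with V from harmonic minor) the diatonic chords are Cm, Ddim, Eb, Fm, G, Ab, Bb. Of the given chords, C–Eb–G–Bb = Cm7, F–Ab–C = Fm, D–F–Ab–C = Dm7b5 and G–B–D = G are diatonic. C–E–G–B doesn't fit — on degree 1 C minor would have Cm (i). Cmaj7 is the degree-1 chord of C major, so it is the borrowed Imaj7.

Imaj7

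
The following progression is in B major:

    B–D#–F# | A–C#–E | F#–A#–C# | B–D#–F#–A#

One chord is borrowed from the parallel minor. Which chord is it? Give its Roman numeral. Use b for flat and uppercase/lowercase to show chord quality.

bVII

B major has the diatonic set B, C#m, D#m, E, F#, G#m, A#dim. B–D#–F# = B, F#–A#–C# = F# and B–D#–F#–A# = Bmaj7 are all diatonic. A–C#–E is not: scale degree 7 in B major carries A#dim (vii°). In B minor the chord on that degree is A, so here it functions as bVII, borrowed from the parallel minor.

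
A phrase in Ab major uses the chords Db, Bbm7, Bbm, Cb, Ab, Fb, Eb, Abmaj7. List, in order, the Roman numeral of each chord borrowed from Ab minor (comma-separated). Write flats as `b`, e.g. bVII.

Ab major has the diatonic set Ab, Bbm, Cm, Db, Eb, Fm, Gdim. Db, Bbm7, Bbm, Ab, Eb and Abmaj7 are all diatonic. But Cb (Cb–Eb–Gb) is foreign: the diatonic iii on degree 3 is Cm, whereas Cb comes from Ab minor. It is labeled bIII. Fb (Fb–Ab–Cb) doesn't fit — on degree 6 Ab major would have Fm (vi). Fb is the degree-6 chord of Ab minor, so it is the borrowed bVI.

bIII, bVI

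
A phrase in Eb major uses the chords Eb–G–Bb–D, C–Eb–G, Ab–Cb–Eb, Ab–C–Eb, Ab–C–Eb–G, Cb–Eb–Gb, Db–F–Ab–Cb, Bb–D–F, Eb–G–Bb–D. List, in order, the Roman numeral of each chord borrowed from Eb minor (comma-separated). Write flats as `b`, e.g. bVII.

In Eb major the diatonic chords are Eb, Fm, Gm, Ab, Bb, Cm, Ddim. Of the given chords, Eb–G–Bb–D = Ebmaj7, C–Eb–G = Cm, Ab–C–Eb = Ab, Ab–C–Eb–G = Abmaj7 and Bb–D–F = Bb are diatonic. Ab–Cb–Eb is not: scale degree 4 in Eb major carries Ab (IV). In Eb minor the chord on that degree is Abm, so here it functions as iv, borrowed from the parallel minor. Cb–Eb–Gb doesn't fit — on degree 6 Eb major would have Cm (vi). Cb is the degree-6 chord of Eb minor, so it is the borrowed bVI. But Db–F–Ab–Cb is foreign: the diatonic vii° on degree 7 is Ddim, whereas Db7 comes from Eb minor. It is labeled bVII7.

iv, bVI, bVII7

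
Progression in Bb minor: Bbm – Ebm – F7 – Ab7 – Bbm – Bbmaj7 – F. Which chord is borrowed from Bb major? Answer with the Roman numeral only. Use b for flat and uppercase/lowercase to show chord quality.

Imaj7

Bb minor has the diatonic set Bbm, Cdim, Db, Ebm, F, Gb, Ab (with V from harmonic minor). Of the given chords, Bbm, Ebm, F7, Ab7 and F are diatonic. Bbmaj7 (Bb–D–F–A) doesn't fit — on degree 1 Bb minor would have Bbm (i). Bbmaj7 is the degree-1 chord of Bb major, so it is the borrowed Imaj7.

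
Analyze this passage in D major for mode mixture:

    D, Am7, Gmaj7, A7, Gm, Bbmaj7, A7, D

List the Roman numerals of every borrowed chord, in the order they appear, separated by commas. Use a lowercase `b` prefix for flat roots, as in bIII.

v7, iv, bVImaj7

D major has the diatonic set D, Em, F#m, G, A, Bm, C#dim. Of the given chords, D, Gmaj7 and A7 are diatonic. But Am7 (A–C–E–G) is foreign: the diatonic V on degree 5 is A, whereas Am7 comes from D minor. It is labeled v7. Gm (G–Bb–D) is not: scale degree 4 in D major carries G (IV). In D minor the chord on that degree is Gm, so here it functions as iv, borrowed from the parallel minor. But Bbmaj7 (Bb–D–F–A) is foreign: the diatonic vi on degree 6 is Bm, whereas Bbmaj7 comes from D minor. It is labeled bVImaj7.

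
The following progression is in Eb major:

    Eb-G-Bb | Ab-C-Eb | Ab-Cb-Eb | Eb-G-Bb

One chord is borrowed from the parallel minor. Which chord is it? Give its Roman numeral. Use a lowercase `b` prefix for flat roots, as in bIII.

iv

The diatonic triads in Eb major are Eb, Fm, Gm, Ab, Bb, Cm, Ddim. Of the given chords, Eb–G–Bb = Eb and Ab–C–Eb = Ab are diatonic. Ab–Cb–Eb doesn't fit — on degree 4 Eb major would have Ab (IV). Abm is the degree-4 chord of Eb minor, so it is the borrowed iv.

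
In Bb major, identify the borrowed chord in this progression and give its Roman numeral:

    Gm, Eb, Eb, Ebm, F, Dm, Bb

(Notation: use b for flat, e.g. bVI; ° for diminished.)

The diatonic triads in Bb major are Bb, Cm, Dm, Eb, F, Gm, Adim. Gm, Eb, F, Dm and Bb are all diatonic. But Ebm (Eb–Gb–Bb) is foreign: the diatonic IV on degree 4 is Eb, whereas Ebm comes from Bb minor. It is labeled iv.

iv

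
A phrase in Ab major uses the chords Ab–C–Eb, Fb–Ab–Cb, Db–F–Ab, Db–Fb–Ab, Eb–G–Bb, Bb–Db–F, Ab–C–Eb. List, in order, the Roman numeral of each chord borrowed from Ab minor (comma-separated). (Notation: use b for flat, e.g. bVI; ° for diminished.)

The diatonic triads in Ab major are Ab, Bbm, Cm, Db, Eb, Fm, Gdim. Ab–C–Eb = Ab, Db–F–Ab = Db, Eb–G–Bb = Eb and Bb–Db–F = Bbm all belong to that set. Fb–Ab–Cb is not: scale degree 6 in Ab major carries Fm (vi). In Ab minor the chord on that degree is Fb, so here it functions as bVI, borrowed from the parallel minor. Db–Fb–Ab doesn't fit — on degree 4 Ab major would have Db (IV). Dbm is the degree-4 chord of Ab minor, so it is the borrowed iv.

bVI, iv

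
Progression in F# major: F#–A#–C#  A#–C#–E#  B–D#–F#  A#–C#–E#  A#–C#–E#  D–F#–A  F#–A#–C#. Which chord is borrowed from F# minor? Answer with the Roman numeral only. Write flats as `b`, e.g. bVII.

The diatonic triads in F# major are F#, G#m, A#m, B, C#, D#m, E#dim. Of the given chords, F#–A#–C# = F#, A#–C#–E# = A#m and B–D#–F# = B are diatonic. But D–F#–A is foreign: the diatonic vi on degree 6 is D#m, whereas D comes from F# minor. It is labeled bVI.

bVI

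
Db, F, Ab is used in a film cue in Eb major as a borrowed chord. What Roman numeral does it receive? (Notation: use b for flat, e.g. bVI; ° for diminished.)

bVII

In Eb major scale degree 7 is D; Db is its lowered form, from Eb minor. Db–F–Ab is a major chord — the form found in Eb minor, not the diatonic vii° (Ddim). Borrowed into Eb major it is written bVII.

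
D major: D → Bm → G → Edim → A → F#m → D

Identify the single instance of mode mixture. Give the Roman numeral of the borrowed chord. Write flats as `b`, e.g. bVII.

ii°

The diatonic triads in D major are D, Em, F#m, G, A, Bm, C#dim. D, Bm, G, A and F#m are all diatonic. Edim (E–G–Bb) doesn't fit — on degree 2 D major would have Em (ii). Edim is the degree-2 chord of D minor, so it is the borrowed ii°.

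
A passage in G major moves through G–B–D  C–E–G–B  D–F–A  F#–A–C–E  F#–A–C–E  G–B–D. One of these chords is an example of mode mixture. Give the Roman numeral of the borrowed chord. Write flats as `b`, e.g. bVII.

v

G major has the diatonic set G, Am, Bm, C, D, Em, F#dim. Of the given chords, G–B–D = G, C–E–G–B = Cmaj7 and F#–A–C–E = F#m7b5 are diatonic. But D–F–A is foreign: the diatonic V on degree 5 is D, whereas Dm comes from G minor. It is labeled v.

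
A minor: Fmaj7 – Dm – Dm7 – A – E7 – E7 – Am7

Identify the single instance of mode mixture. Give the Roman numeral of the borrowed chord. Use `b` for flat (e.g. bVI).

In A minor (with V from harmonic minor) the diatonic chords are Am, Bdim, C, Dm, E, F, G. Of the given chords, Fmaj7, Dm, Dm7, E7 and Am7 are diatonic. But A (A–C#–E) is foreign: the diatonic i on degree 1 is Am, whereas A comes from A major. It is labeled I.

I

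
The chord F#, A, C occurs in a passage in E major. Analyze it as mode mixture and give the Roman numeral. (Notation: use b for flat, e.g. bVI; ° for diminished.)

F# is scale degree 2 in E major. Diatonically E major has F#m (ii) on that degree; F#–A–C is instead the diminished chord native to E minor, so it takes the label ii°.

ii°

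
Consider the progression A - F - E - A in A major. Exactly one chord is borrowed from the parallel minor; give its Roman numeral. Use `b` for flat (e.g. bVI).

bVI

In A major the diatonic chords are A, Bm, C#m, D, E, F#m, G#dim. Of the given chords, A and E are diatonic. But F (F–A–C) is foreign: the diatonic vi on degree 6 is F#m, whereas F comes from A minor. It is labeled bVI.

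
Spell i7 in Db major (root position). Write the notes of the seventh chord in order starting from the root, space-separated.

The root, Db, is scale degree 1 — the same note in Db major and Db minor; only the chord quality changes. Building the minor-seventh chord from the parallel minor on Db: Db–Fb–Ab–Cb.

Db Fb Ab Cb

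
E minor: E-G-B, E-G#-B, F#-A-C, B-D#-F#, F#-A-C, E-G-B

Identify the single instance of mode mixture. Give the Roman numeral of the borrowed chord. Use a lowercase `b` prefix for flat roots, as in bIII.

I

The diatonic triads in E minor (with V from harmonic minor) are Em, F#dim, G, Am, B, C, D. E–G–B = Em, F#–A–C = F#dim and B–D#–F# = B all belong to that set. E–G#–B doesn't fit — on degree 1 E minor would have Em (i). E is the degree-1 chord of E major, so it is the borrowed I.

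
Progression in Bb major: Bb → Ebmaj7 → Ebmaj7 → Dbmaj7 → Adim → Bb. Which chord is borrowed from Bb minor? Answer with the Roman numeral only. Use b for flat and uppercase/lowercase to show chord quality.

bIIImaj7

The diatonic triads in Bb major are Bb, Cm, Dm, Eb, F, Gm, Adim. Bb, Ebmaj7 and Adim are all diatonic. But Dbmaj7 (Db–F–Ab–C) is foreign: the diatonic iii on degree 3 is Dm, whereas Dbmaj7 comes from Bb minor. It is labeled bIIImaj7.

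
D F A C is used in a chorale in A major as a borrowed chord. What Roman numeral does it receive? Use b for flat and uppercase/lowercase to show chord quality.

iv7

The root D is the diatonic 4th degree of A major; the borrowing shows in the chord quality. D–F–A–C is a minor-seventh chord — the form found in A minor, not the diatonic IV (D). Borrowed into A major it is written iv7.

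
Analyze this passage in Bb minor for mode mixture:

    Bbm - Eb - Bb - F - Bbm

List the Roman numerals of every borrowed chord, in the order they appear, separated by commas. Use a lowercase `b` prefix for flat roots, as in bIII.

IV, I

In Bb minor (with V from harmonic minor) the diatonic chords are Bbm, Cdim, Db, Ebm, F, Gb, Ab. Of the given chords, Bbm and F are diatonic. But Eb (Eb–G–Bb) is foreign: the diatonic iv on degree 4 is Ebm, whereas Eb comes from Bb major. It is labeled IV. Bb (Bb–D–F) doesn't fit — on degree 1 Bb minor would have Bbm (i). Bb is the degree-1 chord of Bb major, so it is the borrowed I.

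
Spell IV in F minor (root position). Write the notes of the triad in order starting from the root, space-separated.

The root, Bb, is scale degree 4 — the same note in F minor and F major; only the chord quality changes. Stacking thirds in F major on Bb gives Bb–D–F.

Bb D F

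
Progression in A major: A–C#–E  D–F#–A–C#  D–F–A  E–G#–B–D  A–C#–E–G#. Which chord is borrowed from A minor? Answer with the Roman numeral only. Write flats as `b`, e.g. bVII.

iv

The diatonic triads in A major are A, Bm, C#m, D, E, F#m, G#dim. Of the given chords, A–C#–E = A, D–F#–A–C# = Dmaj7, E–G#–B–D = E7 and A–C#–E–G# = Amaj7 are diatonic. But D–F–A is foreign: the diatonic IV on degree 4 is D, whereas Dm comes from A minor. It is labeled iv.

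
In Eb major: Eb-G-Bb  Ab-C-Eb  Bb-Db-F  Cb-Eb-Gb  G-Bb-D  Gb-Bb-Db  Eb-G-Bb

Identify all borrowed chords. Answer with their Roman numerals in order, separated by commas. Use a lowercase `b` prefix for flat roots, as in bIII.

v, bVI, bIII

Eb major has the diatonic set Eb, Fm, Gm, Ab, Bb, Cm, Ddim. Of the given chords, Eb–G–Bb = Eb, Ab–C–Eb = Ab and G–Bb–D = Gm are diatonic. But Bb–Db–F is foreign: the diatonic V on degree 5 is Bb, whereas Bbm comes from Eb minor. It is labeled v. But Cb–Eb–Gb is foreign: the diatonic vi on degree 6 is Cm, whereas Cb comes from Eb minor. It is labeled bVI. Gb–Bb–Db is not: scale degree 3 in Eb major carries Gm (iii). In Eb minor the chord on that degree is Gb, so here it functions as bIII, borrowed from the parallel minor.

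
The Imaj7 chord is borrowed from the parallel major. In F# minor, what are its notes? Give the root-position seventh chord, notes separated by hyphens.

F#-A#-C#-E#

The root, F#, is scale degree 1 — the same note in F# minor and F# major; only the chord quality changes. In F# major the chord on F# is F#–A#–C#–E#.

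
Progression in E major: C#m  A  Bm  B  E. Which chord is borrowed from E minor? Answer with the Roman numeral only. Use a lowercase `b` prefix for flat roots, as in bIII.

v

In E major the diatonic chords are E, F#m, G#m, A, B, C#m, D#dim. Of the given chords, C#m, A, B and E are diatonic. Bm (B–D–F#) is not: scale degree 5 in E major carries B (V). In E minor the chord on that degree is Bm, so here it functions as v, borrowed from the parallel minor.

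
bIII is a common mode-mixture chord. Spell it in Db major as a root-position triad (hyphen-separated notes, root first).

Fb-Ab-Cb

Scale degree 3 in Db major is F. bIII uses the lowered form, Fb, taken from Db minor. Building the major chord from the parallel minor on Fb: Fb–Ab–Cb.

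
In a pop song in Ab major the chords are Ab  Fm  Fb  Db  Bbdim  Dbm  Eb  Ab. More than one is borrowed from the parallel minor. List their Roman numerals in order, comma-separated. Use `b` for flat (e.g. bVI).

Ab major has the diatonic set Ab, Bbm, Cm, Db, Eb, Fm, Gdim. Of the given chords, Ab, Fm, Db and Eb are diatonic. But Fb (Fb–Ab–Cb) is foreign: the diatonic vi on degree 6 is Fm, whereas Fb comes from Ab minor. It is labeled bVI. Bbdim (Bb–Db–Fb) doesn't fit — on degree 2 Ab major would have Bbm (ii). Bbdim is the degree-2 chord of Ab minor, so it is the borrowed ii°. Dbm (Db–Fb–Ab) doesn't fit — on degree 4 Ab major would have Db (IV). Dbm is the degree-4 chord of Ab minor, so it is the borrowed iv.

bVI, ii°, iv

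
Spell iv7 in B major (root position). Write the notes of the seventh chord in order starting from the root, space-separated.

iv7 is built on scale degree 4, which is E in both B major and its parallel. Stacking thirds in B minor on E gives E–G–B–D.

E G B D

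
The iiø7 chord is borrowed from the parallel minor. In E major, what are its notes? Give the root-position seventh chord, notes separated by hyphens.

F#-A-C-E

The root, F#, is scale degree 2 — the same note in E major and E minor; only the chord quality changes. In E minor the chord on F# is F#–A–C–E.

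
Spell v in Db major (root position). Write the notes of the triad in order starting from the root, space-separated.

Ab Cb Eb

v is built on scale degree 5, which is Ab in both Db major and its parallel. Stacking thirds in Db minor on Ab gives Ab–Cb–Eb.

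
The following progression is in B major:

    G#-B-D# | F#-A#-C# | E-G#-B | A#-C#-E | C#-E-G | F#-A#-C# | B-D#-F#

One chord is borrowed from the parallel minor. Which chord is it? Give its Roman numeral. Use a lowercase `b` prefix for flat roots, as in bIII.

ii°

B major has the diatonic set B, C#m, D#m, E, F#, G#m, A#dim. G#–B–D# = G#m, F#–A#–C# = F#, E–G#–B = E, A#–C#–E = A#dim and B–D#–F# = B all belong to that set. C#–E–G doesn't fit — on degree 2 B major would have C#m (ii). C#dim is the degree-2 chord of B minor, so it is the borrowed ii°.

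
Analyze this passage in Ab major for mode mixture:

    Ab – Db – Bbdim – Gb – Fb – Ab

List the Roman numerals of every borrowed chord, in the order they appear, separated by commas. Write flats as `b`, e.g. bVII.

In Ab major the diatonic chords are Ab, Bbm, Cm, Db, Eb, Fm, Gdim. Ab and Db are both diatonic. Bbdim (Bb–Db–Fb) doesn't fit — on degree 2 Ab major would have Bbm (ii). Bbdim is the degree-2 chord of Ab minor, so it is the borrowed ii°. Gb (Gb–Bb–Db) is not: scale degree 7 in Ab major carries Gdim (vii°). In Ab minor the chord on that degree is Gb, so here it functions as bVII, borrowed from the parallel minor. Fb (Fb–Ab–Cb) is not: scale degree 6 in Ab major carries Fm (vi). In Ab minor the chord on that degree is Fb, so here it functions as bVI, borrowed from the parallel minor.

ii°, bVII, bVI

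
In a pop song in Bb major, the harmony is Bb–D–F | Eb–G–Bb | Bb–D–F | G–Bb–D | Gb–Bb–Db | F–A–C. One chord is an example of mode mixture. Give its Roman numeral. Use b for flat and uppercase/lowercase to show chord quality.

In Bb major the diatonic chords are Bb, Cm, Dm, Eb, F, Gm, Adim. Of the given chords, Bb–D–F = Bb, Eb–G–Bb = Eb, G–Bb–D = Gm and F–A–C = F are diatonic. Gb–Bb–Db doesn't fit — on degree 6 Bb major would have Gm (vi). Gb is the degree-6 chord of Bb minor, so it is the borrowed bVI.

bVI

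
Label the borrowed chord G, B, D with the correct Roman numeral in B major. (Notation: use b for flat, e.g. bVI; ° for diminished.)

bVI

G is the lowered form of scale degree 6 in B major (the diatonic degree 6 is G#). The diatonic chord on degree 6 would be G#m (vi), but G–B–D is the major chord from B minor. As a borrowed chord it is labeled bVI.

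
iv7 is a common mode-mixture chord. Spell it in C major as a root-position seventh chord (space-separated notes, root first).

F Ab C Eb

iv7 is built on scale degree 4, which is F in both C major and its parallel. Building the minor-seventh chord from the parallel minor on F: F–Ab–C–Eb.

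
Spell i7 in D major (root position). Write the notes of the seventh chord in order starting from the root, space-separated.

The root, D, is scale degree 1 — the same note in D major and D minor; only the chord quality changes. Building the minor-seventh chord from the parallel minor on D: D–F–A–C.

D F A C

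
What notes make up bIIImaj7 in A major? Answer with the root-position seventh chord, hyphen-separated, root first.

Scale degree 3 in A major is C#. bIIImaj7 uses the lowered form, C, taken from A minor. In A minor the chord on C is C–E–G–B.

C-E-G-B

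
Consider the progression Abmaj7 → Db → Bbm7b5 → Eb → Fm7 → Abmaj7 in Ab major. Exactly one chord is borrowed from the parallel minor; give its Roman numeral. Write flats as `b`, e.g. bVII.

iiø7

In Ab major the diatonic chords are Ab, Bbm, Cm, Db, Eb, Fm, Gdim. Of the given chords, Abmaj7, Db, Eb and Fm7 are diatonic. Bbm7b5 (Bb–Db–Fb–Ab) doesn't fit — on degree 2 Ab major would have Bbm (ii). Bbm7b5 is the degree-2 chord of Ab minor, so it is the borrowed iiø7.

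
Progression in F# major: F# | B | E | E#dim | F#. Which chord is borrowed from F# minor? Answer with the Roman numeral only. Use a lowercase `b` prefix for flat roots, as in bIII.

bVII

In F# major the diatonic chords are F#, G#m, A#m, B, C#, D#m, E#dim. F#, B and E#dim are all diatonic. E (E–G#–B) doesn't fit — on degree 7 F# major would have E#dim (vii°). E is the degree-7 chord of F# minor, so it is the borrowed bVII.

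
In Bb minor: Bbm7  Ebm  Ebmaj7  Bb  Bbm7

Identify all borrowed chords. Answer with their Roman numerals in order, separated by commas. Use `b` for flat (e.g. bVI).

The diatonic triads in Bb minor (with V from harmonic minor) are Bbm, Cdim, Db, Ebm, F, Gb, Ab. Bbm7 and Ebm are both diatonic. Ebmaj7 (Eb–G–Bb–D) doesn't fit — on degree 4 Bb minor would have Ebm (iv). Ebmaj7 is the degree-4 chord of Bb major, so it is the borrowed IVmaj7. Bb (Bb–D–F) is not: scale degree 1 in Bb minor carries Bbm (i). In Bb major the chord on that degree is Bb, so here it functions as I, borrowed from the parallel major.

IVmaj7, I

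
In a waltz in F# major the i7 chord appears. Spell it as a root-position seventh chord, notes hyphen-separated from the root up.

The root, F#, is scale degree 1 — the same note in F# major and F# minor; only the chord quality changes. Building the minor-seventh chord from the parallel minor on F#: F#–A–C#–E.

F#-A-C#-E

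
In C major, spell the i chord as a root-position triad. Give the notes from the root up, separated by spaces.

The root, C, is scale degree 1 — the same note in C major and C minor; only the chord quality changes. Building the minor chord from the parallel minor on C: C–Eb–G.

C Eb G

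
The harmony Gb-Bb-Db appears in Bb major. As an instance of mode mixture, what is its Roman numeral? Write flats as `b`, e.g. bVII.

bVI

In Bb major scale degree 6 is G; Gb is its lowered form, from Bb minor. Diatonically Bb major has Gm (vi) on that degree; Gb–Bb–Db is instead the major chord native to Bb minor, so it takes the label bVI.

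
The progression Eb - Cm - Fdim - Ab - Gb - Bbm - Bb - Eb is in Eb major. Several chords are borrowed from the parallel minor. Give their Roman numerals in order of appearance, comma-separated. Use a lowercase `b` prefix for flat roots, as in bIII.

The diatonic triads in Eb major are Eb, Fm, Gm, Ab, Bb, Cm, Ddim. Eb, Cm, Ab and Bb all belong to that set. Fdim (F–Ab–Cb) is not: scale degree 2 in Eb major carries Fm (ii). In Eb minor the chord on that degree is Fdim, so here it functions as ii°, borrowed from the parallel minor. But Gb (Gb–Bb–Db) is foreign: the diatonic iii on degree 3 is Gm, whereas Gb comes from Eb minor. It is labeled bIII. Bbm (Bb–Db–F) is not: scale degree 5 in Eb major carries Bb (V). In Eb minor the chord on that degree is Bbm, so here it functions as v, borrowed from the parallel minor.

ii°, bIII, v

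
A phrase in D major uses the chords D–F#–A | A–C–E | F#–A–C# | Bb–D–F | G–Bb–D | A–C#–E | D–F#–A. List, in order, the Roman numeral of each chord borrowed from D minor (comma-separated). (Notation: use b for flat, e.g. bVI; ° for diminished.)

v, bVI, iv

D major has the diatonic set D, Em, F#m, G, A, Bm, C#dim. Of the given chords, D–F#–A = D, F#–A–C# = F#m and A–C#–E = A are diatonic. A–C–E doesn't fit — on degree 5 D major would have A (V). Am is the degree-5 chord of D minor, so it is the borrowed v. Bb–D–F doesn't fit — on degree 6 D major would have Bm (vi). Bb is the degree-6 chord of D minor, so it is the borrowed bVI. G–Bb–D is not: scale degree 4 in D major carries G (IV). In D minor the chord on that degree is Gm, so here it functions as iv, borrowed from the parallel minor.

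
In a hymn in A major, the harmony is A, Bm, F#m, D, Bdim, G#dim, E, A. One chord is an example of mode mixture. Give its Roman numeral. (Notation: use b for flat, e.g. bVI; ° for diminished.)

ii°

The diatonic triads in A major are A, Bm, C#m, D, E, F#m, G#dim. Of the given chords, A, Bm, F#m, D, G#dim and E are diatonic. Bdim (B–D–F) doesn't fit — on degree 2 A major would have Bm (ii). Bdim is the degree-2 chord of A minor, so it is the borrowed ii°.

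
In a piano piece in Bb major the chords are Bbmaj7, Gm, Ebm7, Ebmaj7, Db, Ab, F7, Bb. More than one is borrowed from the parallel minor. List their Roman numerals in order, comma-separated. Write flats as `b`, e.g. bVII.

In Bb major the diatonic chords are Bb, Cm, Dm, Eb, F, Gm, Adim. Bbmaj7, Gm, Ebmaj7, F7 and Bb all belong to that set. Ebm7 (Eb–Gb–Bb–Db) is not: scale degree 4 in Bb major carries Eb (IV). In Bb minor the chord on that degree is Ebm7, so here it functions as iv7, borrowed from the parallel minor. Db (Db–F–Ab) doesn't fit — on degree 3 Bb major would have Dm (iii). Db is the degree-3 chord of Bb minor, so it is the borrowed bIII. But Ab (Ab–C–Eb) is foreign: the diatonic vii° on degree 7 is Adim, whereas Ab comes from Bb minor. It is labeled bVII.

iv7, bIII, bVII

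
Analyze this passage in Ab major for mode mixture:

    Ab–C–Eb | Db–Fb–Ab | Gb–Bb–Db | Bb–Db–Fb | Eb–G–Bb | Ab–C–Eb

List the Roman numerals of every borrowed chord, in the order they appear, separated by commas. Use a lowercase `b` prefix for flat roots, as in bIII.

iv, bVII, ii°

Ab major has the diatonic set Ab, Bbm, Cm, Db, Eb, Fm, Gdim. Of the given chords, Ab–C–Eb = Ab and Eb–G–Bb = Eb are diatonic. Db–Fb–Ab is not: scale degree 4 in Ab major carries Db (IV). In Ab minor the chord on that degree is Dbm, so here it functions as iv, borrowed from the parallel minor. Gb–Bb–Db is not: scale degree 7 in Ab major carries Gdim (vii°). In Ab minor the chord on that degree is Gb, so here it functions as bVII, borrowed from the parallel minor. Bb–Db–Fb is not: scale degree 2 in Ab major carries Bbm (ii). In Ab minor the chord on that degree is Bbdim, so here it functions as ii°, borrowed from the parallel minor.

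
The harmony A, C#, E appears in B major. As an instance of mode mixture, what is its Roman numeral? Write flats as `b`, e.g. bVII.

bVII

The root A is the lowered 7th scale degree — diatonically B major has A# there. The diatonic chord on degree 7 would be A#dim (vii°), but A–C#–E is the major chord from B minor. As a borrowed chord it is labeled bVII.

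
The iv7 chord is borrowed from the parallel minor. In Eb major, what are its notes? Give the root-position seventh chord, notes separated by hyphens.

The root, Ab, is scale degree 4 — the same note in Eb major and Eb minor; only the chord quality changes. Building the minor-seventh chord from the parallel minor on Ab: Ab–Cb–Eb–Gb.

Ab-Cb-Eb-Gb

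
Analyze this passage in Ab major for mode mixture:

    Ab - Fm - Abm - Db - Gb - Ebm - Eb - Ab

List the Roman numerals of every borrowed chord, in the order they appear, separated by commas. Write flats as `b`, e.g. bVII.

i, bVII, v

Ab major has the diatonic set Ab, Bbm, Cm, Db, Eb, Fm, Gdim. Of the given chords, Ab, Fm, Db and Eb are diatonic. Abm (Ab–Cb–Eb) doesn't fit — on degree 1 Ab major would have Ab (I). Abm is the degree-1 chord of Ab minor, so it is the borrowed i. But Gb (Gb–Bb–Db) is foreign: the diatonic vii° on degree 7 is Gdim, whereas Gb comes from Ab minor. It is labeled bVII. But Ebm (Eb–Gb–Bb) is foreign: the diatonic V on degree 5 is Eb, whereas Ebm comes from Ab minor. It is labeled v.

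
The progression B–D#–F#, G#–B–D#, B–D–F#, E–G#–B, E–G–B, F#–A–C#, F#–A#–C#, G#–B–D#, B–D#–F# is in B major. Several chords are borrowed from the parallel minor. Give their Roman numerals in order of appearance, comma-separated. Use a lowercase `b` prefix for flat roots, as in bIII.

The diatonic triads in B major are B, C#m, D#m, E, F#, G#m, A#dim. Of the given chords, B–D#–F# = B, G#–B–D# = G#m, E–G#–B = E and F#–A#–C# = F# are diatonic. B–D–F# is not: scale degree 1 in B major carries B (I). In B minor the chord on that degree is Bm, so here it functions as i, borrowed from the parallel minor. E–G–B doesn't fit — on degree 4 B major would have E (IV). Em is the degree-4 chord of B minor, so it is the borrowed iv. But F#–A–C# is foreign: the diatonic V on degree 5 is F#, whereas F#m comes from B minor. It is labeled v.

i, iv, v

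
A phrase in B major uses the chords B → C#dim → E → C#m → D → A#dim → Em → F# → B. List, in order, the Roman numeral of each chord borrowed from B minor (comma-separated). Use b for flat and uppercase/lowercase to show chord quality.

B major has the diatonic set B, C#m, D#m, E, F#, G#m, A#dim. Of the given chords, B, E, C#m, A#dim and F# are diatonic. But C#dim (C#–E–G) is foreign: the diatonic ii on degree 2 is C#m, whereas C#dim comes from B minor. It is labeled ii°. D (D–F#–A) is not: scale degree 3 in B major carries D#m (iii). In B minor the chord on that degree is D, so here it functions as bIII, borrowed from the parallel minor. Em (E–G–B) doesn't fit — on degree 4 B major would have E (IV). Em is the degree-4 chord of B minor, so it is the borrowed iv.

ii°, bIII, iv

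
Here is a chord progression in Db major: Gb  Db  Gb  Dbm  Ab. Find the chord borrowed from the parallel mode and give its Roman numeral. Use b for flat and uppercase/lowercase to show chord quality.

In Db major the diatonic chords are Db, Ebm, Fm, Gb, Ab, Bbm, Cdim. Gb, Db and Ab all belong to that set. Dbm (Db–Fb–Ab) doesn't fit — on degree 1 Db major would have Db (I). Dbm is the degree-1 chord of Db minor, so it is the borrowed i.

i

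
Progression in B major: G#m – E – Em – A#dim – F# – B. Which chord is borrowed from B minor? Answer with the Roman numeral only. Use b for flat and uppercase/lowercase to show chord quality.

iv

B major has the diatonic set B, C#m, D#m, E, F#, G#m, A#dim. Of the given chords, G#m, E, A#dim, F# and B are diatonic. Em (E–G–B) doesn't fit — on degree 4 B major would have E (IV). Em is the degree-4 chord of B minor, so it is the borrowed iv.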